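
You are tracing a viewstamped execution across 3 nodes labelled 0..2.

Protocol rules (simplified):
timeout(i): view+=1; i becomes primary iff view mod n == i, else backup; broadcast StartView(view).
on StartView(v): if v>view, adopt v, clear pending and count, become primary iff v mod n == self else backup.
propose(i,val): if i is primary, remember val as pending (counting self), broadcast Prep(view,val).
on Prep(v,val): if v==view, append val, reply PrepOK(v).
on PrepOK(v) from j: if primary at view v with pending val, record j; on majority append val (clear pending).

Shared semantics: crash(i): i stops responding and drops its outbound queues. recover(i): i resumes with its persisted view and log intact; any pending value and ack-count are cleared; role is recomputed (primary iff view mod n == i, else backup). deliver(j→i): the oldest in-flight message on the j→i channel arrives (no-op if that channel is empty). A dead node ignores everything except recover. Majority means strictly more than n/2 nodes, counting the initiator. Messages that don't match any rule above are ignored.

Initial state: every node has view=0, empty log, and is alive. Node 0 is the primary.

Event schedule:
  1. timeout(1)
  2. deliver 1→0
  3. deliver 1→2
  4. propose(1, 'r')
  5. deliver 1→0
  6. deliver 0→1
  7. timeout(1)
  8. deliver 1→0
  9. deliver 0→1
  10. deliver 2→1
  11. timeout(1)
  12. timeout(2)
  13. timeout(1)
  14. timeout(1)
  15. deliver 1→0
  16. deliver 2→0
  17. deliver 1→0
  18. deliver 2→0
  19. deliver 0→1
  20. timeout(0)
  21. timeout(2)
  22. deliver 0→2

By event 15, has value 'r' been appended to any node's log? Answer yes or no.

yes

e1 timeout(1): 1[prim,v=1,-]
e2 deliver 1→0: 0[back,v=1,-]
e3 deliver 1→2: 2[back,v=1,-]
e4 propose(1,'r'): ·
e5 deliver 1→0: 0[back,v=1,r]
e6 deliver 0→1: 1[prim,v=1,r]
e7 timeout(1): 1[back,v=2,r]
e8 deliver 1→0: 0[back,v=2,r]
e9 deliver 0→1: ·
e10 deliver 2→1: ·
e11 timeout(1): 1[back,v=3,r]
e12 timeout(2): 2[prim,v=2,-]
e13 timeout(1): 1[prim,v=4,r]
e14 timeout(1): 1[back,v=5,r]
e15 deliver 1→0: 0[prim,v=3,r]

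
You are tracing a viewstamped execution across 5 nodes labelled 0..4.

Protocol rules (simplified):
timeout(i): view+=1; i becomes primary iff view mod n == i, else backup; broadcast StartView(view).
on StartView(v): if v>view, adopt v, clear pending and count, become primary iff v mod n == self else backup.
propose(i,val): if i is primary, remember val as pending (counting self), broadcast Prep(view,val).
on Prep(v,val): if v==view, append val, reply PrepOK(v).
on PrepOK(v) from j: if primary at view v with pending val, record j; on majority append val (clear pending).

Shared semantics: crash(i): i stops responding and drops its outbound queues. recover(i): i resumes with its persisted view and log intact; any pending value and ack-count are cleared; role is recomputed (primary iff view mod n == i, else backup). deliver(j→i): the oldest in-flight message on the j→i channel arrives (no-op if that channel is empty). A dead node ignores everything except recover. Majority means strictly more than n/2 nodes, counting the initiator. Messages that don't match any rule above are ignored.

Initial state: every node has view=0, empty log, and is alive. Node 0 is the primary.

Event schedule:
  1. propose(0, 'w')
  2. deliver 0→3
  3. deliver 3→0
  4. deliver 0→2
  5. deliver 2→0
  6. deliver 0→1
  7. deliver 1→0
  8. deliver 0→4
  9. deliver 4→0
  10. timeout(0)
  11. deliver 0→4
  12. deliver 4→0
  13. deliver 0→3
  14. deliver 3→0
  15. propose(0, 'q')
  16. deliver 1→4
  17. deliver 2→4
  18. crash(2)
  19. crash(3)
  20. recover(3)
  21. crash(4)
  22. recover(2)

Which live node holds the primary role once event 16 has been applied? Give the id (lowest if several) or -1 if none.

step 1 propose(0,'w'): —
step 2 deliver 0→3: 3={back,v=0,log=w}
step 3 deliver 3→0: —
step 4 deliver 0→2: 2={back,v=0,log=w}
step 5 deliver 2→0: 0={prim,v=0,log=w}
step 6 deliver 0→1: 1={back,v=0,log=w}
step 7 deliver 1→0: —
step 8 deliver 0→4: 4={back,v=0,log=w}
step 9 deliver 4→0: —
step 10 timeout(0): 0={back,v=1,log=w}
step 11 deliver 0→4: 4={back,v=1,log=w}
step 12 deliver 4→0: —
step 13 deliver 0→3: 3={back,v=1,log=w}
step 14 deliver 3→0: —
step 15 propose(0,'q'): —
step 16 deliver 1→4: —

-1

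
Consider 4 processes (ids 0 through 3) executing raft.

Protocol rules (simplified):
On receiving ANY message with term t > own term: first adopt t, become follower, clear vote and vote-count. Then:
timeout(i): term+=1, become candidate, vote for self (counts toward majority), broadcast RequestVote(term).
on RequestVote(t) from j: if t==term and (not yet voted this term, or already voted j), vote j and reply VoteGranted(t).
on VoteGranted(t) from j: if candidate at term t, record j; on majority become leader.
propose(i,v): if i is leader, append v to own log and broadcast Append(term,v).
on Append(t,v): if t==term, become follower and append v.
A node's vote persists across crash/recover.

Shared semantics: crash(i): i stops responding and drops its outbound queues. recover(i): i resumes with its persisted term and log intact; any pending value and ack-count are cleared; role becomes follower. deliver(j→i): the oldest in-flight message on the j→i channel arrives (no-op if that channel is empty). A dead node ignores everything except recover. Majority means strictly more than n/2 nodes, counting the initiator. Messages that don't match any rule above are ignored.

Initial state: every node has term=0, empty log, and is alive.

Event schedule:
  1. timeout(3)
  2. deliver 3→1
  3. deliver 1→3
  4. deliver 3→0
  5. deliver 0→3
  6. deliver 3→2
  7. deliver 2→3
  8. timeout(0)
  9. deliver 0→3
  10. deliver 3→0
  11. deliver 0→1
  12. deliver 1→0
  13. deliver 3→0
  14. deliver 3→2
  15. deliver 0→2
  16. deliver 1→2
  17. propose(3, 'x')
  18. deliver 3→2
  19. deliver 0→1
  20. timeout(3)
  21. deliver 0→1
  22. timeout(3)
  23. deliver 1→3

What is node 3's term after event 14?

[1] timeout(3) → N3(cand t1 [-])
[2] deliver 3→1 → N1(foll t1 [-])
[3] deliver 1→3 → ∅
[4] deliver 3→0 → N0(foll t1 [-])
[5] deliver 0→3 → N3(lead t1 [-])
[6] deliver 3→2 → N2(foll t1 [-])
[7] deliver 2→3 → ∅
[8] timeout(0) → N0(cand t2 [-])
[9] deliver 0→3 → N3(foll t2 [-])
[10] deliver 3→0 → ∅
[11] deliver 0→1 → N1(foll t2 [-])
[12] deliver 1→0 → N0(lead t2 [-])
[13] deliver 3→0 → ∅
[14] deliver 3→2 → ∅

2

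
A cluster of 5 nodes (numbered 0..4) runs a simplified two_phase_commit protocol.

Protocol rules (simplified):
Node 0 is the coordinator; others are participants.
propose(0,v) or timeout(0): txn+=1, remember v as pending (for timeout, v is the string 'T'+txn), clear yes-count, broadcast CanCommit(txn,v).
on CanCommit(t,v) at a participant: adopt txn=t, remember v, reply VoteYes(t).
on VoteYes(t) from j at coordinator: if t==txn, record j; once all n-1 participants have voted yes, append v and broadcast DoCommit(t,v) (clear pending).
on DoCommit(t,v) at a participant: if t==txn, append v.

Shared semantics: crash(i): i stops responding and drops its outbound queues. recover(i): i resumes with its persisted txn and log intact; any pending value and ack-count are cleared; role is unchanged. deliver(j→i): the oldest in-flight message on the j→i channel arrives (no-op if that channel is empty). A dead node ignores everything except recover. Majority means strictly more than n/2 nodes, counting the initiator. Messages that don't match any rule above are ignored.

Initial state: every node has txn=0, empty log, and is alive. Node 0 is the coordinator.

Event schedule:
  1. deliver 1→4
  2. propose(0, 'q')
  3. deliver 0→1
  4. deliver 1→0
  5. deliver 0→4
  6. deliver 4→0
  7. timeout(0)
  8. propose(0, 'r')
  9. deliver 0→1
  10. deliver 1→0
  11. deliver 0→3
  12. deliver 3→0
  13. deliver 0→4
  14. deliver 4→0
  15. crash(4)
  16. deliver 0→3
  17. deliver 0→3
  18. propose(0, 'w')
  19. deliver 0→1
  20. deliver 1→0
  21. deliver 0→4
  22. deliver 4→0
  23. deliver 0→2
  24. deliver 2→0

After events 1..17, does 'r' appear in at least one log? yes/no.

no

[1] deliver 1→4 → ∅
[2] propose(0,'q') → N0(coor t1 [-])
[3] deliver 0→1 → N1(part t1 [-])
[4] deliver 1→0 → ∅
[5] deliver 0→4 → N4(part t1 [-])
[6] deliver 4→0 → ∅
[7] timeout(0) → N0(coor t2 [-])
[8] propose(0,'r') → N0(coor t3 [-])
[9] deliver 0→1 → N1(part t2 [-])
[10] deliver 1→0 → ∅
[11] deliver 0→3 → N3(part t1 [-])
[12] deliver 3→0 → ∅
[13] deliver 0→4 → N4(part t2 [-])
[14] deliver 4→0 → ∅
[15] crash(4) → N4(✗part t2 [-])
[16] deliver 0→3 → N3(part t2 [-])
[17] deliver 0→3 → N3(part t3 [-])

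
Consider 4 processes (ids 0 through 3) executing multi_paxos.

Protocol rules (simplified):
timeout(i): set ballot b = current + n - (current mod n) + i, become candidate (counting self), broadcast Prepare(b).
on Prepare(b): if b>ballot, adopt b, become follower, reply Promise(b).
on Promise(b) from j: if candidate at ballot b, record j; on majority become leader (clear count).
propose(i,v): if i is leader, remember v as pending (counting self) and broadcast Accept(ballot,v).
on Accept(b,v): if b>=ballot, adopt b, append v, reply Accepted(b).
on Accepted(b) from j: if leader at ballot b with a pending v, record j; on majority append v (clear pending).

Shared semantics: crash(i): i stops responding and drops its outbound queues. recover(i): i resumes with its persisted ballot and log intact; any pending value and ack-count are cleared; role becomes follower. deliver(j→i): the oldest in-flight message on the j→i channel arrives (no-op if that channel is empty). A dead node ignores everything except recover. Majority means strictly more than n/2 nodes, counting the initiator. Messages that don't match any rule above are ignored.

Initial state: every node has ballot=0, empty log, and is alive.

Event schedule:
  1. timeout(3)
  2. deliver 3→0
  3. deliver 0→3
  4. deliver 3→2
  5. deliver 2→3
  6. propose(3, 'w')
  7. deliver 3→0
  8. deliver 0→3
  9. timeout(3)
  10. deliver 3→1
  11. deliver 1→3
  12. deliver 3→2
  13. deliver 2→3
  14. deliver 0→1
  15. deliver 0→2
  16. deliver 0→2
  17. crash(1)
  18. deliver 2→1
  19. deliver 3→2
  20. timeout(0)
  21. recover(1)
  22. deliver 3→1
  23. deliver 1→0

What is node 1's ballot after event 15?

7

step 1 timeout(3): 3={cand,b=7,log=-}
step 2 deliver 3→0: 0={foll,b=7,log=-}
step 3 deliver 0→3: —
step 4 deliver 3→2: 2={foll,b=7,log=-}
step 5 deliver 2→3: 3={lead,b=7,log=-}
step 6 propose(3,'w'): —
step 7 deliver 3→0: 0={foll,b=7,log=w}
step 8 deliver 0→3: —
step 9 timeout(3): 3={cand,b=11,log=-}
step 10 deliver 3→1: 1={foll,b=7,log=-}
step 11 deliver 1→3: —
step 12 deliver 3→2: 2={foll,b=7,log=w}
step 13 deliver 2→3: —
step 14 deliver 0→1: —
step 15 deliver 0→2: —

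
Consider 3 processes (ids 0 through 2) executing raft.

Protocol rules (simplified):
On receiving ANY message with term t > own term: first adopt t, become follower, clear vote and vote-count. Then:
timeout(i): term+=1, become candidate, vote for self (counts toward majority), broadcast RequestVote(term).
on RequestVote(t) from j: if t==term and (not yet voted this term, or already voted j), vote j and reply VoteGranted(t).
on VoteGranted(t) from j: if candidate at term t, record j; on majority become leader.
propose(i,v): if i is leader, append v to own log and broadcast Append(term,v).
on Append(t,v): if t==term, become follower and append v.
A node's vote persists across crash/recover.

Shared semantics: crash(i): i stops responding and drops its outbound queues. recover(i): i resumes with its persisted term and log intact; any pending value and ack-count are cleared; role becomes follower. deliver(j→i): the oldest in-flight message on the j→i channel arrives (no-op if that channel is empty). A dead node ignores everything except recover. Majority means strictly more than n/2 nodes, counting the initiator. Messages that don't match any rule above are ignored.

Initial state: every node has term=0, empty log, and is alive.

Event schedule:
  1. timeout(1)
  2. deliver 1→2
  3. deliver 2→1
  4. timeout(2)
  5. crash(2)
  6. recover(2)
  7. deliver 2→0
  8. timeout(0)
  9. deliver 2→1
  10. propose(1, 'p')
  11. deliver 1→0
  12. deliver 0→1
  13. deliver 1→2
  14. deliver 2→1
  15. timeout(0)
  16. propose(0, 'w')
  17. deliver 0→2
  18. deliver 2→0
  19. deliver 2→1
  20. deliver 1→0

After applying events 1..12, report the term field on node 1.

1. timeout(1):  <1:cand t1 ->
2. deliver 1→2:  <2:foll t1 ->
3. deliver 2→1:  <1:lead t1 ->
4. timeout(2):  <2:cand t2 ->
5. crash(2):  <2:✗cand t2 ->
6. recover(2):  <2:foll t2 ->
7. deliver 2→0:  nop
8. timeout(0):  <0:cand t1 ->
9. deliver 2→1:  nop
10. propose(1,'p'):  <1:lead t1 p>
11. deliver 1→0:  nop
12. deliver 0→1:  nop

1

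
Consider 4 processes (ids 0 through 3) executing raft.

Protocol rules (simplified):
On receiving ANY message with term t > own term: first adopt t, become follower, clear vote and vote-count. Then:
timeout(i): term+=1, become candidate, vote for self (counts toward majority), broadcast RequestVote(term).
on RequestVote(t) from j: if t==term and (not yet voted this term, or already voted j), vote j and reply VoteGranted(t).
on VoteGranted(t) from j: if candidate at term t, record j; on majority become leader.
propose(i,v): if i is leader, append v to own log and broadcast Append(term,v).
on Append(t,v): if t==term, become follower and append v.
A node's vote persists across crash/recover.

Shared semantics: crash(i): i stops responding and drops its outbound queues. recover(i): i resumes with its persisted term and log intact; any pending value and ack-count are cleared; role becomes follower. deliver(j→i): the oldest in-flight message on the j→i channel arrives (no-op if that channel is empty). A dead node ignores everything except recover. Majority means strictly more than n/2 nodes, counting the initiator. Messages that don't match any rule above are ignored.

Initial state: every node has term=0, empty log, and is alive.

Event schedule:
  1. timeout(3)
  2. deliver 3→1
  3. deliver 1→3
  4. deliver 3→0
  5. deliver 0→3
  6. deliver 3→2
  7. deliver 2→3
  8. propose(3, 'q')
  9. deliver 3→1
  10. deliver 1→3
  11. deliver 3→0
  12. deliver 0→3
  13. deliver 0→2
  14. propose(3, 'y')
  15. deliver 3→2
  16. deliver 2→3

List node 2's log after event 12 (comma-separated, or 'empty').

[1] timeout(3) → N3(cand t1 [-])
[2] deliver 3→1 → N1(foll t1 [-])
[3] deliver 1→3 → ∅
[4] deliver 3→0 → N0(foll t1 [-])
[5] deliver 0→3 → N3(lead t1 [-])
[6] deliver 3→2 → N2(foll t1 [-])
[7] deliver 2→3 → ∅
[8] propose(3,'q') → N3(lead t1 [q])
[9] deliver 3→1 → N1(foll t1 [q])
[10] deliver 1→3 → ∅
[11] deliver 3→0 → N0(foll t1 [q])
[12] deliver 0→3 → ∅

empty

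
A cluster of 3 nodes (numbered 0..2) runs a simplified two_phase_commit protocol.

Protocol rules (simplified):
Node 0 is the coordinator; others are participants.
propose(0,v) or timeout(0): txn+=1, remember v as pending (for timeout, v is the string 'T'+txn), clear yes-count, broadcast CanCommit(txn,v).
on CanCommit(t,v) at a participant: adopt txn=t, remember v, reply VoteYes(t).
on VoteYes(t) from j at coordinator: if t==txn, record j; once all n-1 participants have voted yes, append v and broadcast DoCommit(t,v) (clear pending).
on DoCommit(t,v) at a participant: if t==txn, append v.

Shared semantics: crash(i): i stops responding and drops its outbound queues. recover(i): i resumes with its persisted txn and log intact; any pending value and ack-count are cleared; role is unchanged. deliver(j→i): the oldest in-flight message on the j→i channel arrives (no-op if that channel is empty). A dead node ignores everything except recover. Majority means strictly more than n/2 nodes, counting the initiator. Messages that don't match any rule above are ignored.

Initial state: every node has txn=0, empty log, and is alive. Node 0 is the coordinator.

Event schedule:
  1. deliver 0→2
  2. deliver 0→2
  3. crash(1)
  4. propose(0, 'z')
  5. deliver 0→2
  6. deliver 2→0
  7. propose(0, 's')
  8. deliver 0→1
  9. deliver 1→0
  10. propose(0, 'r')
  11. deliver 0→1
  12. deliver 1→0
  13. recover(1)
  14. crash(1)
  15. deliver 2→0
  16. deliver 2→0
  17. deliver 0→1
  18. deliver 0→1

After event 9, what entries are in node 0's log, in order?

after 1 — deliver 0→2: ·
after 2 — deliver 0→2: ·
after 3 — crash(1): n1:✗part/t0/[-]
after 4 — propose(0,'z'): n0:coor/t1/[-]
after 5 — deliver 0→2: n2:part/t1/[-]
after 6 — deliver 2→0: ·
after 7 — propose(0,'s'): n0:coor/t2/[-]
after 8 — deliver 0→1: ·
after 9 — deliver 1→0: ·

empty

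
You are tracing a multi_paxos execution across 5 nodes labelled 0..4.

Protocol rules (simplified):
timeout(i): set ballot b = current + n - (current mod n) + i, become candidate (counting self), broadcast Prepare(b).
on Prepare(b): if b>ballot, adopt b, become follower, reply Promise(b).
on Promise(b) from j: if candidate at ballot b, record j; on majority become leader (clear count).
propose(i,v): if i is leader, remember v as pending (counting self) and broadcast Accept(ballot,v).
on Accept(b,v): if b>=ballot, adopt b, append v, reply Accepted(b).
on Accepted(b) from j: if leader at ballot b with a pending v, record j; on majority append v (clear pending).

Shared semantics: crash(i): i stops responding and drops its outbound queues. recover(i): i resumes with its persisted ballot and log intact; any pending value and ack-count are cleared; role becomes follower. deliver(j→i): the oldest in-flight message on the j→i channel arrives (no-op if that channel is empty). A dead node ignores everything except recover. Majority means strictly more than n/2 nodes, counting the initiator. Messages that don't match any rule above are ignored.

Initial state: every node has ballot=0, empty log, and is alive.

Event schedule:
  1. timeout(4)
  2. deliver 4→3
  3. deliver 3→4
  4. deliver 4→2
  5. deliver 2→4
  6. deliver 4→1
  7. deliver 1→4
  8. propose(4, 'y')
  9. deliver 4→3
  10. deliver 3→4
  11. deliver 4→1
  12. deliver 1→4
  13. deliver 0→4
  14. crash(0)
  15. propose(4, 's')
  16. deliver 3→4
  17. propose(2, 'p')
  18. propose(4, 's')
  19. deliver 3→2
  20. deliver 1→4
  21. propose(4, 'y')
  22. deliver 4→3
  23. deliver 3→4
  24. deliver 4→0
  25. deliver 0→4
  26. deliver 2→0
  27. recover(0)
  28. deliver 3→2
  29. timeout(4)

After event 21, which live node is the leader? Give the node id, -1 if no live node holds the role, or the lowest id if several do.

4

[1] timeout(4) → N4(cand b9 [-])
[2] deliver 4→3 → N3(foll b9 [-])
[3] deliver 3→4 → ∅
[4] deliver 4→2 → N2(foll b9 [-])
[5] deliver 2→4 → N4(lead b9 [-])
[6] deliver 4→1 → N1(foll b9 [-])
[7] deliver 1→4 → ∅
[8] propose(4,'y') → ∅
[9] deliver 4→3 → N3(foll b9 [y])
[10] deliver 3→4 → ∅
[11] deliver 4→1 → N1(foll b9 [y])
[12] deliver 1→4 → N4(lead b9 [y])
[13] deliver 0→4 → ∅
[14] crash(0) → N0(✗foll b0 [-])
[15] propose(4,'s') → ∅
[16] deliver 3→4 → ∅
[17] propose(2,'p') → ∅
[18] propose(4,'s') → ∅
[19] deliver 3→2 → ∅
[20] deliver 1→4 → ∅
[21] propose(4,'y') → ∅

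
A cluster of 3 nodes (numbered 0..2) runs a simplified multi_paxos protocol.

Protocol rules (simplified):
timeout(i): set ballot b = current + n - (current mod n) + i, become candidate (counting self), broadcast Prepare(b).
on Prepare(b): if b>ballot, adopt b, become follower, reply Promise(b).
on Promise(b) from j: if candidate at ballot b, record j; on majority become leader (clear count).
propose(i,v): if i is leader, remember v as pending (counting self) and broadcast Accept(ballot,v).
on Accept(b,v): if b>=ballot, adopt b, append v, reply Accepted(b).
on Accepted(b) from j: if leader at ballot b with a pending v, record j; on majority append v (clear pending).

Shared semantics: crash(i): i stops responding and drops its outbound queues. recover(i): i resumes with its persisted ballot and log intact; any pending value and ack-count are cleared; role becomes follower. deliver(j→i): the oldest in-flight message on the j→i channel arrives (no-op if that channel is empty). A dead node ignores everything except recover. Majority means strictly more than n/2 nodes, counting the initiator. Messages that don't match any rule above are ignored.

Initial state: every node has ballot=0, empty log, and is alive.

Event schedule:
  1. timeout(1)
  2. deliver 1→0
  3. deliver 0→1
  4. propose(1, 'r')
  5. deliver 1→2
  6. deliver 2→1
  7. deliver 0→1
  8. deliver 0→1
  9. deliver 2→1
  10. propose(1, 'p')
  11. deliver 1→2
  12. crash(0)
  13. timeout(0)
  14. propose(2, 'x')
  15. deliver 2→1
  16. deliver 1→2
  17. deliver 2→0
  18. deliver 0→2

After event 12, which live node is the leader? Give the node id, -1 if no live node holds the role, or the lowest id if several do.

1

1. timeout(1):  <1:cand b4 ->
2. deliver 1→0:  <0:foll b4 ->
3. deliver 0→1:  <1:lead b4 ->
4. propose(1,'r'):  nop
5. deliver 1→2:  <2:foll b4 ->
6. deliver 2→1:  nop
7. deliver 0→1:  nop
8. deliver 0→1:  nop
9. deliver 2→1:  nop
10. propose(1,'p'):  nop
11. deliver 1→2:  <2:foll b4 r>
12. crash(0):  <0:✗foll b4 ->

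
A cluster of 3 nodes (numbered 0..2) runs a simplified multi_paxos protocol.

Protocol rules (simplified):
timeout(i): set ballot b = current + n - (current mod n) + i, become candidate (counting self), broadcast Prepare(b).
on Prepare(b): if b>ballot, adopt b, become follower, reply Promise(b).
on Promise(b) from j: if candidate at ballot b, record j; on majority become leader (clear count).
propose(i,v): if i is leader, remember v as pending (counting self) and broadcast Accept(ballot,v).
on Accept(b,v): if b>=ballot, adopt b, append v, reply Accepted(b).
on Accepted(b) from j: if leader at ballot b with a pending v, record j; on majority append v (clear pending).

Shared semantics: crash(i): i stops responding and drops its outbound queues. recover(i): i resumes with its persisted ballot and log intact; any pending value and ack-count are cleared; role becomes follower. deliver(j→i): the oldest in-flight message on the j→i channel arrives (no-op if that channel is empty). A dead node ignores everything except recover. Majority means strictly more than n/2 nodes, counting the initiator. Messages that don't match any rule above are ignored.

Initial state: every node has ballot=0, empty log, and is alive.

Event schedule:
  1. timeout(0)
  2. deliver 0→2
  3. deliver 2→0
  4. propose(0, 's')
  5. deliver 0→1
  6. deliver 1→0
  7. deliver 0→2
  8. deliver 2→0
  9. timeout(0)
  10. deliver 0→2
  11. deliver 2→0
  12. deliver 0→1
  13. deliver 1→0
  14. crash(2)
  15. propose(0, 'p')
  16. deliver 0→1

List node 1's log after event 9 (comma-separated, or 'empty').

e1 timeout(0): 0[cand,b=3,-]
e2 deliver 0→2: 2[foll,b=3,-]
e3 deliver 2→0: 0[lead,b=3,-]
e4 propose(0,'s'): ·
e5 deliver 0→1: 1[foll,b=3,-]
e6 deliver 1→0: ·
e7 deliver 0→2: 2[foll,b=3,s]
e8 deliver 2→0: 0[lead,b=3,s]
e9 timeout(0): 0[cand,b=6,s]

empty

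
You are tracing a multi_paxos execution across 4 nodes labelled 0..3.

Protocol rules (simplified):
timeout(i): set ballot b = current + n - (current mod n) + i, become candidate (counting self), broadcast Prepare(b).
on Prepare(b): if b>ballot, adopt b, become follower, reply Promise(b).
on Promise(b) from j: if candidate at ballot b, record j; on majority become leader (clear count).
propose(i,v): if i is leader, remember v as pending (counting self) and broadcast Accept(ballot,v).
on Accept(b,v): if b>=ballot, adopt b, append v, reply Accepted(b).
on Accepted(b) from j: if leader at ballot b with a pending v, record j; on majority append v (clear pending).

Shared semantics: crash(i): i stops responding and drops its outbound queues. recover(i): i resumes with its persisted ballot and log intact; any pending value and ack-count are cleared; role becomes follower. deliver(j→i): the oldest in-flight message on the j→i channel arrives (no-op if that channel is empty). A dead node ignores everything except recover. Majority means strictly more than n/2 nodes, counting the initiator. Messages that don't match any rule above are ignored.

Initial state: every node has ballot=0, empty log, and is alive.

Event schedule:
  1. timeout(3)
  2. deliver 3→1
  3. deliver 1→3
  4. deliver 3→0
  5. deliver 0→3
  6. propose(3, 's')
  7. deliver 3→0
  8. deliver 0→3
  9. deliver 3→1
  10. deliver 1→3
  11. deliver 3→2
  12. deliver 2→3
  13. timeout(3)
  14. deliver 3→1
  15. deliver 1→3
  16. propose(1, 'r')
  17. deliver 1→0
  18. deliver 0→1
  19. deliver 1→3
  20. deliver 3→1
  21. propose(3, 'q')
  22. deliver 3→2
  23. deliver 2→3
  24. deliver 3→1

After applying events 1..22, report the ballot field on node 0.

7

e1 timeout(3): 3[cand,b=7,-]
e2 deliver 3→1: 1[foll,b=7,-]
e3 deliver 1→3: ·
e4 deliver 3→0: 0[foll,b=7,-]
e5 deliver 0→3: 3[lead,b=7,-]
e6 propose(3,'s'): ·
e7 deliver 3→0: 0[foll,b=7,s]
e8 deliver 0→3: ·
e9 deliver 3→1: 1[foll,b=7,s]
e10 deliver 1→3: 3[lead,b=7,s]
e11 deliver 3→2: 2[foll,b=7,-]
e12 deliver 2→3: ·
e13 timeout(3): 3[cand,b=11,s]
e14 deliver 3→1: 1[foll,b=11,s]
e15 deliver 1→3: ·
e16 propose(1,'r'): ·
e17 deliver 1→0: ·
e18 deliver 0→1: ·
e19 deliver 1→3: ·
e20 deliver 3→1: ·
e21 propose(3,'q'): ·
e22 deliver 3→2: 2[foll,b=7,s]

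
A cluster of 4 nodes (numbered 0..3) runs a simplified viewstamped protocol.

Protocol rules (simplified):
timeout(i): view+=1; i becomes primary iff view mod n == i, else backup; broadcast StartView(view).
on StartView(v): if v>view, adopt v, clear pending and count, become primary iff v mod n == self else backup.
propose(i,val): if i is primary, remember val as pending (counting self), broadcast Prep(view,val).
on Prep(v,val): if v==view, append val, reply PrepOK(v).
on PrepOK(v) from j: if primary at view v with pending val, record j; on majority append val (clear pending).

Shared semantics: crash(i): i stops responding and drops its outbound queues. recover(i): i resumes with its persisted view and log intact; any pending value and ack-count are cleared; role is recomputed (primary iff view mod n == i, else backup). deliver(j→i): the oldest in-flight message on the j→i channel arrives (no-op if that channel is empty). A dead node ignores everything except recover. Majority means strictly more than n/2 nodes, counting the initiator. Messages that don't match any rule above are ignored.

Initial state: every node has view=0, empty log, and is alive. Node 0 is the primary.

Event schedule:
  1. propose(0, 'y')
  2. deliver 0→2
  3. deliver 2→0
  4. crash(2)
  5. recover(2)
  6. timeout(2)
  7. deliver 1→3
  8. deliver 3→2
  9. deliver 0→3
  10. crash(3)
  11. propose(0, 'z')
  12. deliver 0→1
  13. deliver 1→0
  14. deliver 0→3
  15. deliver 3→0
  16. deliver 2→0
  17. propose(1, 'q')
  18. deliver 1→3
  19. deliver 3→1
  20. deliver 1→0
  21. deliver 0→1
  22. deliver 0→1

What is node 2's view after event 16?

after 1 — propose(0,'y'): ·
after 2 — deliver 0→2: n2:back/v0/[y]
after 3 — deliver 2→0: ·
after 4 — crash(2): n2:✗back/v0/[y]
after 5 — recover(2): n2:back/v0/[y]
after 6 — timeout(2): n2:back/v1/[y]
after 7 — deliver 1→3: ·
after 8 — deliver 3→2: ·
after 9 — deliver 0→3: n3:back/v0/[y]
after 10 — crash(3): n3:✗back/v0/[y]
after 11 — propose(0,'z'): ·
after 12 — deliver 0→1: n1:back/v0/[y]
after 13 — deliver 1→0: ·
after 14 — deliver 0→3: ·
after 15 — deliver 3→0: ·
after 16 — deliver 2→0: n0:back/v1/[-]

1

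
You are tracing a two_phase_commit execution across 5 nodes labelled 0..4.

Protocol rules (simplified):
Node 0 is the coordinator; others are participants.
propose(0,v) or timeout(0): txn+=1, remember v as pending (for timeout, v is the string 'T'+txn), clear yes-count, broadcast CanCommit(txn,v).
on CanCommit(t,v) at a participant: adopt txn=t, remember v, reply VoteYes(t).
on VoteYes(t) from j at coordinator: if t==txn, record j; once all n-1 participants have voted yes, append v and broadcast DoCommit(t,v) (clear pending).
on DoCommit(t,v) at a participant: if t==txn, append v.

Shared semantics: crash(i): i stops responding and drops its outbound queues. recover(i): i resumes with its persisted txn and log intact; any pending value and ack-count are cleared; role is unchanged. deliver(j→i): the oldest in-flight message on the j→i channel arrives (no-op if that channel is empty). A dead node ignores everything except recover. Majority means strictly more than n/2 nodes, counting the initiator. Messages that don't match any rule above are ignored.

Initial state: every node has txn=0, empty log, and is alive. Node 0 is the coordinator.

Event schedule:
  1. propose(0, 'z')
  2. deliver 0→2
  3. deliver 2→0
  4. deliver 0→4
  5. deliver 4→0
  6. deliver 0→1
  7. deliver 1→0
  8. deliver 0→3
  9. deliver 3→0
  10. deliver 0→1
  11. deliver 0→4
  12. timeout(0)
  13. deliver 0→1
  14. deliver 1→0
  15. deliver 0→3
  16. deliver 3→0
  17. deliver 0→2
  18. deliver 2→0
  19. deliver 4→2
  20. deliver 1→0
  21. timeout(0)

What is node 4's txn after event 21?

after 1 — propose(0,'z'): n0:coor/t1/[-]
after 2 — deliver 0→2: n2:part/t1/[-]
after 3 — deliver 2→0: ·
after 4 — deliver 0→4: n4:part/t1/[-]
after 5 — deliver 4→0: ·
after 6 — deliver 0→1: n1:part/t1/[-]
after 7 — deliver 1→0: ·
after 8 — deliver 0→3: n3:part/t1/[-]
after 9 — deliver 3→0: n0:coor/t1/[z]
after 10 — deliver 0→1: n1:part/t1/[z]
after 11 — deliver 0→4: n4:part/t1/[z]
after 12 — timeout(0): n0:coor/t2/[z]
after 13 — deliver 0→1: n1:part/t2/[z]
after 14 — deliver 1→0: ·
after 15 — deliver 0→3: n3:part/t1/[z]
after 16 — deliver 3→0: ·
after 17 — deliver 0→2: n2:part/t1/[z]
after 18 — deliver 2→0: ·
after 19 — deliver 4→2: ·
after 20 — deliver 1→0: ·
after 21 — timeout(0): n0:coor/t3/[z]

1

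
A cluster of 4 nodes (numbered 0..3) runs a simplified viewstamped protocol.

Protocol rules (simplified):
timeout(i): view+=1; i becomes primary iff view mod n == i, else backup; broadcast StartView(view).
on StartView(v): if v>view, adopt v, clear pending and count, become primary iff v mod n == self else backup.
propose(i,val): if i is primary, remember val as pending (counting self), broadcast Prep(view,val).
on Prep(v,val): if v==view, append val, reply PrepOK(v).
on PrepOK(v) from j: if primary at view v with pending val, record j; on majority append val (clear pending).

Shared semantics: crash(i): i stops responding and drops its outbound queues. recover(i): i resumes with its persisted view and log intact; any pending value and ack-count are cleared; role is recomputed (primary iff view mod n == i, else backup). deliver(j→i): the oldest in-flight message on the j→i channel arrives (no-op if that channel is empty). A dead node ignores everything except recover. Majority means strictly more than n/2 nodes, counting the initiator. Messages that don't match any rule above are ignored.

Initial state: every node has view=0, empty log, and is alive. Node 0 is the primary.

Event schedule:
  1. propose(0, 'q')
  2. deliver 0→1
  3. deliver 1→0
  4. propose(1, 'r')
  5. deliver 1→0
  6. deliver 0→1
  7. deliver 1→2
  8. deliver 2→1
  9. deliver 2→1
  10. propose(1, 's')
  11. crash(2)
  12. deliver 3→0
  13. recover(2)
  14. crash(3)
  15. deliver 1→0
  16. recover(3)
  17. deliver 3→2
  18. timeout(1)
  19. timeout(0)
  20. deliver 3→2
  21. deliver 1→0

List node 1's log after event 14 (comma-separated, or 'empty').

q

[1] propose(0,'q') → ∅
[2] deliver 0→1 → N1(back v0 [q])
[3] deliver 1→0 → ∅
[4] propose(1,'r') → ∅
[5] deliver 1→0 → ∅
[6] deliver 0→1 → ∅
[7] deliver 1→2 → ∅
[8] deliver 2→1 → ∅
[9] deliver 2→1 → ∅
[10] propose(1,'s') → ∅
[11] crash(2) → N2(✗back v0 [-])
[12] deliver 3→0 → ∅
[13] recover(2) → N2(back v0 [-])
[14] crash(3) → N3(✗back v0 [-])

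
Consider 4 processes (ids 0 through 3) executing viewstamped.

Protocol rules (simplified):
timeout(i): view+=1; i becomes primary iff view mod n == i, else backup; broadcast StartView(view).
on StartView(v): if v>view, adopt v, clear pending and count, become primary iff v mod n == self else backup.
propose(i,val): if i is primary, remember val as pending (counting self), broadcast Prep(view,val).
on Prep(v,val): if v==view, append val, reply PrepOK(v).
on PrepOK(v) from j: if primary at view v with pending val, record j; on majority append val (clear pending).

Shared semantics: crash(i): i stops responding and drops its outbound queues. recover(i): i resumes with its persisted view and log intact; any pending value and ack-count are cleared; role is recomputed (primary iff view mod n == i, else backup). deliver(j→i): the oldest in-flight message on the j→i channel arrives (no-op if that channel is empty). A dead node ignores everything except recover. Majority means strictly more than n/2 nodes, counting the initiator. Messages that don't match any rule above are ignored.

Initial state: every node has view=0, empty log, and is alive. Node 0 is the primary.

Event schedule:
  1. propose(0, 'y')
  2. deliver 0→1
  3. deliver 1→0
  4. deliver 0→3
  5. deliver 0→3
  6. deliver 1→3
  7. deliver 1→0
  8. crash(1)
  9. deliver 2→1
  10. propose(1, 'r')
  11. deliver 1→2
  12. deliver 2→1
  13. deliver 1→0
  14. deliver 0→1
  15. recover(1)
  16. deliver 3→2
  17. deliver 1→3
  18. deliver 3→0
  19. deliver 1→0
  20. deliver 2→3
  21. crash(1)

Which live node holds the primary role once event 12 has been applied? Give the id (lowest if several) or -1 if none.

0

1. propose(0,'y'):  nop
2. deliver 0→1:  <1:back v0 y>
3. deliver 1→0:  nop
4. deliver 0→3:  <3:back v0 y>
5. deliver 0→3:  nop
6. deliver 1→3:  nop
7. deliver 1→0:  nop
8. crash(1):  <1:✗back v0 y>
9. deliver 2→1:  nop
10. propose(1,'r'):  nop
11. deliver 1→2:  nop
12. deliver 2→1:  nop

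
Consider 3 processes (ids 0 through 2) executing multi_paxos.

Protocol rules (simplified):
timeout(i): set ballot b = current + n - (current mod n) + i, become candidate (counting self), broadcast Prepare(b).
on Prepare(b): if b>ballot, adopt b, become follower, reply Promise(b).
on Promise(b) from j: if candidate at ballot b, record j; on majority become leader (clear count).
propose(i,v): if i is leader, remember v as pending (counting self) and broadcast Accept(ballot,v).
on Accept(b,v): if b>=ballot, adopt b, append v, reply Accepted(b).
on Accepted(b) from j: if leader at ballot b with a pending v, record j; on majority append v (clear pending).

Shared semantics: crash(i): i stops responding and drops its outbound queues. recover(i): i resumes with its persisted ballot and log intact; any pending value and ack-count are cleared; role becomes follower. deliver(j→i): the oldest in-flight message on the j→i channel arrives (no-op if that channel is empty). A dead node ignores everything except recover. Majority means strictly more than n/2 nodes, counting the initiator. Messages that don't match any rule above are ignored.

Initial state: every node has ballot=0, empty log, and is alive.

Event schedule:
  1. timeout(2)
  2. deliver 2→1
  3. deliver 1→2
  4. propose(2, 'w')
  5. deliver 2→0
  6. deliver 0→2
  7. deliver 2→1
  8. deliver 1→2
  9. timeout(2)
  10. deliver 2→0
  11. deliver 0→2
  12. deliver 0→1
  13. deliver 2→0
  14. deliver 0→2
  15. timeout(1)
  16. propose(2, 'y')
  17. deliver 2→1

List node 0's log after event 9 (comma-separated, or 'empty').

empty

1. timeout(2):  <2:cand b5 ->
2. deliver 2→1:  <1:foll b5 ->
3. deliver 1→2:  <2:lead b5 ->
4. propose(2,'w'):  nop
5. deliver 2→0:  <0:foll b5 ->
6. deliver 0→2:  nop
7. deliver 2→1:  <1:foll b5 w>
8. deliver 1→2:  <2:lead b5 w>
9. timeout(2):  <2:cand b8 w>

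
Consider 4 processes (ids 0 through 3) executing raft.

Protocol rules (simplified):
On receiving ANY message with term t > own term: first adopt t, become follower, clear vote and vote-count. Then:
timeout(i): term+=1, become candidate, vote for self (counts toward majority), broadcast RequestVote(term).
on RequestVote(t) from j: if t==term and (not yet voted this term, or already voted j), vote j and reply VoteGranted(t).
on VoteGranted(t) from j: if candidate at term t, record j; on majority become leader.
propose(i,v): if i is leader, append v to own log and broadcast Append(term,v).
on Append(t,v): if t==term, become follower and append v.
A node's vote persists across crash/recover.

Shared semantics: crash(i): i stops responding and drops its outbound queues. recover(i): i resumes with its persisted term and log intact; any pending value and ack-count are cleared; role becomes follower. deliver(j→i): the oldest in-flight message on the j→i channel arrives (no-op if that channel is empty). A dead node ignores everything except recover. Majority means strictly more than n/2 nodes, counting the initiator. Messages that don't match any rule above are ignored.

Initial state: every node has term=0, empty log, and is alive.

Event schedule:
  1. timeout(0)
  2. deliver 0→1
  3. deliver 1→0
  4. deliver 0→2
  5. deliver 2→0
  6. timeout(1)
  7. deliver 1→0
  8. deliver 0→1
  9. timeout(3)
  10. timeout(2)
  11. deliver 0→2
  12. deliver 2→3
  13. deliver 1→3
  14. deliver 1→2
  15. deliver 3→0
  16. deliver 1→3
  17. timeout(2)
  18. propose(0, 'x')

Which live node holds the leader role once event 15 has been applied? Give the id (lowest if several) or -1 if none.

-1

1. timeout(0):  <0:cand t1 ->
2. deliver 0→1:  <1:foll t1 ->
3. deliver 1→0:  nop
4. deliver 0→2:  <2:foll t1 ->
5. deliver 2→0:  <0:lead t1 ->
6. timeout(1):  <1:cand t2 ->
7. deliver 1→0:  <0:foll t2 ->
8. deliver 0→1:  nop
9. timeout(3):  <3:cand t1 ->
10. timeout(2):  <2:cand t2 ->
11. deliver 0→2:  nop
12. deliver 2→3:  <3:foll t2 ->
13. deliver 1→3:  nop
14. deliver 1→2:  nop
15. deliver 3→0:  nop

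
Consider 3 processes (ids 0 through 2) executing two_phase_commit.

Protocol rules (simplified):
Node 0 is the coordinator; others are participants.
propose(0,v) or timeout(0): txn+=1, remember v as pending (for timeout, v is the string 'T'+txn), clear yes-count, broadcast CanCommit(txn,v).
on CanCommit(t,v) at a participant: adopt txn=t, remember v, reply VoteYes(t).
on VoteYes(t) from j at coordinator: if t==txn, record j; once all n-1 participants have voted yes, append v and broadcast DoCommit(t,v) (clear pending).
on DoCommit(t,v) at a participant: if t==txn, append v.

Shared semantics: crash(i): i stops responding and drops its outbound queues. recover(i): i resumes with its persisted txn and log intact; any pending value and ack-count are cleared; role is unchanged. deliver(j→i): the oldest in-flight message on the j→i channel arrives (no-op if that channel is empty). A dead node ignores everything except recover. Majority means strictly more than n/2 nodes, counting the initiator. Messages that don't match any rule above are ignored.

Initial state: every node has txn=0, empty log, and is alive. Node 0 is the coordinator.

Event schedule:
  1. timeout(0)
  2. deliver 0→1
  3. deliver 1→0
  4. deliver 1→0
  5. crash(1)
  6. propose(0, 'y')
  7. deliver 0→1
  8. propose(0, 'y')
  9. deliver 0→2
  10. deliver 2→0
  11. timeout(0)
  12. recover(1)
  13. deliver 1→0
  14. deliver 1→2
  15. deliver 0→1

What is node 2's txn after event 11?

after 1 — timeout(0): n0:coor/t1/[-]
after 2 — deliver 0→1: n1:part/t1/[-]
after 3 — deliver 1→0: ·
after 4 — deliver 1→0: ·
after 5 — crash(1): n1:✗part/t1/[-]
after 6 — propose(0,'y'): n0:coor/t2/[-]
after 7 — deliver 0→1: ·
after 8 — propose(0,'y'): n0:coor/t3/[-]
after 9 — deliver 0→2: n2:part/t1/[-]
after 10 — deliver 2→0: ·
after 11 — timeout(0): n0:coor/t4/[-]

1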